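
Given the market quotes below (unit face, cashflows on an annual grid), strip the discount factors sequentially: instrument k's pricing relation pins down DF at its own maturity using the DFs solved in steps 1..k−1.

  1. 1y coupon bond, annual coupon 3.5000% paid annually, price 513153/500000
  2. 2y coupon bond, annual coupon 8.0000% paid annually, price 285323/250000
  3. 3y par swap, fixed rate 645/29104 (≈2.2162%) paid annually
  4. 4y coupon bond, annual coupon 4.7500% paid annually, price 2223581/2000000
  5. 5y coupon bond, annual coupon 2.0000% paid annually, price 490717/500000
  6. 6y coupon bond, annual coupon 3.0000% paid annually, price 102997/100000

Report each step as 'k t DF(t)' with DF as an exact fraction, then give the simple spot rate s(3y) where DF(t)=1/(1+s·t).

1 1 2479/2500
2 2 9833/10000
3 3 1871/2000
4 4 4647/5000
5 5 8869/10000
6 6 8623/10000
s(3y) = (1/(1871/2000) − 1)/(3) = 43/1871 ≈ 2.2982%

step 1 [1y] bond c/1=7/200: DF=(513153/500000 − 7/200·(0))/(1+7/200) = 2479/2500 ≈ 0.991600
step 2 [2y] bond c/1=2/25: DF=(285323/250000 − 2/25·(0.991600))/(1+2/25) = 9833/10000 ≈ 0.983300
step 3 [3y] swap r/1=645/29104: DF=(1 − 645/29104·(0.991600+0.983300))/(1+645/29104) = 1871/2000 ≈ 0.935500
step 4 [4y] bond c/1=19/400: DF=(2223581/2000000 − 19/400·(0.991600+0.983300+0.935500))/(1+19/400) = 4647/5000 ≈ 0.929400
step 5 [5y] bond c/1=1/50: DF=(490717/500000 − 1/50·(0.991600+0.983300+0.935500+0.929400))/(1+1/50) = 8869/10000 ≈ 0.886900
step 6 [6y] bond c/1=3/100: DF=(102997/100000 − 3/100·(0.991600+0.983300+0.935500+0.929400+0.886900))/(1+3/100) = 8623/10000 ≈ 0.862300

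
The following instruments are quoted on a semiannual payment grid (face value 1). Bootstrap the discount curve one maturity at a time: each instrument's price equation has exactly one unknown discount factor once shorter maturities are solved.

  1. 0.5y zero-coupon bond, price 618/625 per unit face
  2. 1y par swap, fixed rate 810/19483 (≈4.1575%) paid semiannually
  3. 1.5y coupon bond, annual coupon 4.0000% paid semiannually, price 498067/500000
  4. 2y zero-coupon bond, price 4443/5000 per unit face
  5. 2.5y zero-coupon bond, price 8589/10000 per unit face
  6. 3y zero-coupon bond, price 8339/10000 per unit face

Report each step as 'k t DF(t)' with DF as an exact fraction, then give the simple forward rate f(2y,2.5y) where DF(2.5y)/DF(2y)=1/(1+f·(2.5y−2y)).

step 1 [0.5y] zero: DF = P = 618/625 ≈ 0.988800
step 2 [1y] swap r/2=405/19483: DF=(1 − 405/19483·(0.988800))/(1+405/19483) = 1919/2000 ≈ 0.959500
step 3 [1.5y] bond c/2=1/50: DF=(498067/500000 − 1/50·(0.988800+0.959500))/(1+1/50) = 1173/1250 ≈ 0.938400
step 4 [2y] zero: DF = P = 4443/5000 ≈ 0.888600
step 5 [2.5y] zero: DF = P = 8589/10000 ≈ 0.858900
step 6 [3y] zero: DF = P = 8339/10000 ≈ 0.833900

1 1/2 618/625
2 1 1919/2000
3 3/2 1173/1250
4 2 4443/5000
5 5/2 8589/10000
6 3 8339/10000
f(2y,2.5y) = ((4443/5000)/(8589/10000) − 1)/(1/2) = 198/2863 ≈ 6.9158%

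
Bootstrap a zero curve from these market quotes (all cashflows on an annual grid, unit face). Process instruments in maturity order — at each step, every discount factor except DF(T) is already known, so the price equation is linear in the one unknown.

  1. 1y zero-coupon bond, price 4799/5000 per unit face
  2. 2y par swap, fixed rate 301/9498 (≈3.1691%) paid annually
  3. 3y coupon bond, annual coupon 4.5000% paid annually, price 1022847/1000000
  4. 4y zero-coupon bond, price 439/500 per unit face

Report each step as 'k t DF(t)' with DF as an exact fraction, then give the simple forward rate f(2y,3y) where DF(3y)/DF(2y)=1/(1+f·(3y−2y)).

1 1 4799/5000
2 2 4699/5000
3 3 897/1000
4 4 439/500
f(2y,3y) = ((4699/5000)/(897/1000) − 1)/(1) = 214/4485 ≈ 4.7715%

step 1 [1y] zero: DF = P = 4799/5000 ≈ 0.959800
step 2 [2y] swap r/1=301/9498: DF=(1 − 301/9498·(0.959800))/(1+301/9498) = 4699/5000 ≈ 0.939800
step 3 [3y] bond c/1=9/200: DF=(1022847/1000000 − 9/200·(0.959800+0.939800))/(1+9/200) = 897/1000 ≈ 0.897000
step 4 [4y] zero: DF = P = 439/500 ≈ 0.878000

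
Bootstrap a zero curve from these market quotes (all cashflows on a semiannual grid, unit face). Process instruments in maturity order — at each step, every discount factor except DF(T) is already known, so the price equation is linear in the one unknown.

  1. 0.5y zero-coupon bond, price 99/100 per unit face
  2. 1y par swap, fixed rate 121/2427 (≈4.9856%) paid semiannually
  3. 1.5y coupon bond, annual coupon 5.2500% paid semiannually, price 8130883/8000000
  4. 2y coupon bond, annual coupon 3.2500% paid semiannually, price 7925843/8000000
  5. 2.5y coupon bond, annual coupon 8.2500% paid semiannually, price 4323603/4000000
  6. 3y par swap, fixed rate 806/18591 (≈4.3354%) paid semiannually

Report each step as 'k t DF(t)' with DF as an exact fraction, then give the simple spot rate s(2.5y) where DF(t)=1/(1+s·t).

1 1/2 99/100
2 1 2379/2500
3 3/2 9407/10000
4 2 1161/1250
5 5/2 8871/10000
6 3 8791/10000
s(2.5y) = (1/(8871/10000) − 1)/(5/2) = 2258/44355 ≈ 5.0907%

step 1 [0.5y] zero: DF = P = 99/100 ≈ 0.990000
step 2 [1y] swap r/2=121/4854: DF=(1 − 121/4854·(0.990000))/(1+121/4854) = 2379/2500 ≈ 0.951600
step 3 [1.5y] bond c/2=21/800: DF=(8130883/8000000 − 21/800·(0.990000+0.951600))/(1+21/800) = 9407/10000 ≈ 0.940700
step 4 [2y] bond c/2=13/800: DF=(7925843/8000000 − 13/800·(0.990000+0.951600+0.940700))/(1+13/800) = 1161/1250 ≈ 0.928800
step 5 [2.5y] bond c/2=33/800: DF=(4323603/4000000 − 33/800·(0.990000+0.951600+0.940700+0.928800))/(1+33/800) = 8871/10000 ≈ 0.887100
step 6 [3y] swap r/2=403/18591: DF=(1 − 403/18591·(0.990000+0.951600+0.940700+0.928800+0.887100))/(1+403/18591) = 8791/10000 ≈ 0.879100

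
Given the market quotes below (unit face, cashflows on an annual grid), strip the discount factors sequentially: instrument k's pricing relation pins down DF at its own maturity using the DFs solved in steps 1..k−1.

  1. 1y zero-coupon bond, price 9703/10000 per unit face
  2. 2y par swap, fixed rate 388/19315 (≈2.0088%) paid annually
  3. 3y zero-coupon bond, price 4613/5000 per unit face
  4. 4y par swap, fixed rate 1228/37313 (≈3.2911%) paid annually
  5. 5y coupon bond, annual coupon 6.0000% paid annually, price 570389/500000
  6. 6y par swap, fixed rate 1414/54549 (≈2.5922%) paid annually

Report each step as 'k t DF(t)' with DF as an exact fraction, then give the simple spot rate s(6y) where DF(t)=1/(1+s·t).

1 1 9703/10000
2 2 2403/2500
3 3 4613/5000
4 4 2193/2500
5 5 173/200
6 6 4293/5000
s(6y) = (1/(4293/5000) − 1)/(6) = 707/25758 ≈ 2.7448%

step 1 [1y] zero: DF = P = 9703/10000 ≈ 0.970300
step 2 [2y] swap r/1=388/19315: DF=(1 − 388/19315·(0.970300))/(1+388/19315) = 2403/2500 ≈ 0.961200
step 3 [3y] zero: DF = P = 4613/5000 ≈ 0.922600
step 4 [4y] swap r/1=1228/37313: DF=(1 − 1228/37313·(0.970300+0.961200+0.922600))/(1+1228/37313) = 2193/2500 ≈ 0.877200
step 5 [5y] bond c/1=3/50: DF=(570389/500000 − 3/50·(0.970300+0.961200+0.922600+0.877200))/(1+3/50) = 173/200 ≈ 0.865000
step 6 [6y] swap r/1=1414/54549: DF=(1 − 1414/54549·(0.970300+0.961200+0.922600+0.877200+0.865000))/(1+1414/54549) = 4293/5000 ≈ 0.858600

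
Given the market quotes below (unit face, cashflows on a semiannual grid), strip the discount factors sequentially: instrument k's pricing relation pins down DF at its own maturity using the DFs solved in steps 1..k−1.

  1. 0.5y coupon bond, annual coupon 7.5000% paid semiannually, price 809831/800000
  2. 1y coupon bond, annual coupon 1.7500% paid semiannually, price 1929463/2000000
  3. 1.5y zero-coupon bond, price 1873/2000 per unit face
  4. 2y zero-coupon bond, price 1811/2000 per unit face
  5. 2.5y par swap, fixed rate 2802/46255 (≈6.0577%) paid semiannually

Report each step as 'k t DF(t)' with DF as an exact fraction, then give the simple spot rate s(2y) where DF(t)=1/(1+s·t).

step 1 [0.5y] bond c/2=3/80: DF=(809831/800000 − 3/80·(0))/(1+3/80) = 9757/10000 ≈ 0.975700
step 2 [1y] bond c/2=7/800: DF=(1929463/2000000 − 7/800·(0.975700))/(1+7/800) = 9479/10000 ≈ 0.947900
step 3 [1.5y] zero: DF = P = 1873/2000 ≈ 0.936500
step 4 [2y] zero: DF = P = 1811/2000 ≈ 0.905500
step 5 [2.5y] swap r/2=1401/46255: DF=(1 − 1401/46255·(0.975700+0.947900+0.936500+0.905500))/(1+1401/46255) = 8599/10000 ≈ 0.859900

1 1/2 9757/10000
2 1 9479/10000
3 3/2 1873/2000
4 2 1811/2000
5 5/2 8599/10000
s(2y) = (1/(1811/2000) − 1)/(2) = 189/3622 ≈ 5.2181%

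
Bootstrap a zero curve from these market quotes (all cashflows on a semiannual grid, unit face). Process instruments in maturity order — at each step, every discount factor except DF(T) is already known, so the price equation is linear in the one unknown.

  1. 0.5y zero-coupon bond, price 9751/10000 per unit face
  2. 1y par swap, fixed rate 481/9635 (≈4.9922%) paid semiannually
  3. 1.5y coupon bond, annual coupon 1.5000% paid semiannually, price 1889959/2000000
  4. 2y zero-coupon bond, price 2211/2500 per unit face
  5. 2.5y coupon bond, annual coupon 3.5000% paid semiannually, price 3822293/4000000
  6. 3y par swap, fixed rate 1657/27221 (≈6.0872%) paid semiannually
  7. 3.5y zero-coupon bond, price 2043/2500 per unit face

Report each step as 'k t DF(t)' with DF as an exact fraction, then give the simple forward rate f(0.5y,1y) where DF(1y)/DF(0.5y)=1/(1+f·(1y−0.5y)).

1 1/2 9751/10000
2 1 9519/10000
3 3/2 2309/2500
4 2 2211/2500
5 5/2 8749/10000
6 3 8343/10000
7 7/2 2043/2500
f(0.5y,1y) = ((9751/10000)/(9519/10000) − 1)/(1/2) = 464/9519 ≈ 4.8745%

step 1 [0.5y] zero: DF = P = 9751/10000 ≈ 0.975100
step 2 [1y] swap r/2=481/19270: DF=(1 − 481/19270·(0.975100))/(1+481/19270) = 9519/10000 ≈ 0.951900
step 3 [1.5y] bond c/2=3/400: DF=(1889959/2000000 − 3/400·(0.975100+0.951900))/(1+3/400) = 2309/2500 ≈ 0.923600
step 4 [2y] zero: DF = P = 2211/2500 ≈ 0.884400
step 5 [2.5y] bond c/2=7/400: DF=(3822293/4000000 − 7/400·(0.975100+0.951900+0.923600+0.884400))/(1+7/400) = 8749/10000 ≈ 0.874900
step 6 [3y] swap r/2=1657/54442: DF=(1 − 1657/54442·(0.975100+0.951900+0.923600+0.884400+0.874900))/(1+1657/54442) = 8343/10000 ≈ 0.834300
step 7 [3.5y] zero: DF = P = 2043/2500 ≈ 0.817200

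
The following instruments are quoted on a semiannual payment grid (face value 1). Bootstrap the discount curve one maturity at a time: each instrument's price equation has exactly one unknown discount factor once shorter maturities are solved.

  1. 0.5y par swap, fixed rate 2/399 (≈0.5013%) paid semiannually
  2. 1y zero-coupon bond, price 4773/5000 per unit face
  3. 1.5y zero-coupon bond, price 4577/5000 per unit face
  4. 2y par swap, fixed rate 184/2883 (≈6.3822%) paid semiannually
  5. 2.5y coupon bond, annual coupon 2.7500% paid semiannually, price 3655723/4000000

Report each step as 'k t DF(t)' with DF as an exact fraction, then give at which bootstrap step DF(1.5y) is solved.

step 1 [0.5y] swap r/2=1/399: DF=(1 − 1/399·(0))/(1+1/399) = 399/400 ≈ 0.997500
step 2 [1y] zero: DF = P = 4773/5000 ≈ 0.954600
step 3 [1.5y] zero: DF = P = 4577/5000 ≈ 0.915400
step 4 [2y] swap r/2=92/2883: DF=(1 − 92/2883·(0.997500+0.954600+0.915400))/(1+92/2883) = 2201/2500 ≈ 0.880400
step 5 [2.5y] bond c/2=11/800: DF=(3655723/4000000 − 11/800·(0.997500+0.954600+0.915400+0.880400))/(1+11/800) = 8507/10000 ≈ 0.850700

1 1/2 399/400
2 1 4773/5000
3 3/2 4577/5000
4 2 2201/2500
5 5/2 8507/10000
DF(1.5y) is solved at step 3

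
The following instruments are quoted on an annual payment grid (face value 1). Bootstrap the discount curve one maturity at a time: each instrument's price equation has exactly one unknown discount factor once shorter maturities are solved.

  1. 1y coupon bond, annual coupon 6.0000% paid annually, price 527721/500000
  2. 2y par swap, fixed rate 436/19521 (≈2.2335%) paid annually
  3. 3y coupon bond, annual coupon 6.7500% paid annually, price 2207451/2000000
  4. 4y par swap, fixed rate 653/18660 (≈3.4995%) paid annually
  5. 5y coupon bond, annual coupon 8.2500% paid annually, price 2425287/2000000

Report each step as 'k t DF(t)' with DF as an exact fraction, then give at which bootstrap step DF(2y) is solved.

step 1 [1y] bond c/1=3/50: DF=(527721/500000 − 3/50·(0))/(1+3/50) = 9957/10000 ≈ 0.995700
step 2 [2y] swap r/1=436/19521: DF=(1 − 436/19521·(0.995700))/(1+436/19521) = 2391/2500 ≈ 0.956400
step 3 [3y] bond c/1=27/400: DF=(2207451/2000000 − 27/400·(0.995700+0.956400))/(1+27/400) = 1821/2000 ≈ 0.910500
step 4 [4y] swap r/1=653/18660: DF=(1 − 653/18660·(0.995700+0.956400+0.910500))/(1+653/18660) = 4347/5000 ≈ 0.869400
step 5 [5y] bond c/1=33/400: DF=(2425287/2000000 − 33/400·(0.995700+0.956400+0.910500+0.869400))/(1+33/400) = 4179/5000 ≈ 0.835800

1 1 9957/10000
2 2 2391/2500
3 3 1821/2000
4 4 4347/5000
5 5 4179/5000
DF(2y) is solved at step 2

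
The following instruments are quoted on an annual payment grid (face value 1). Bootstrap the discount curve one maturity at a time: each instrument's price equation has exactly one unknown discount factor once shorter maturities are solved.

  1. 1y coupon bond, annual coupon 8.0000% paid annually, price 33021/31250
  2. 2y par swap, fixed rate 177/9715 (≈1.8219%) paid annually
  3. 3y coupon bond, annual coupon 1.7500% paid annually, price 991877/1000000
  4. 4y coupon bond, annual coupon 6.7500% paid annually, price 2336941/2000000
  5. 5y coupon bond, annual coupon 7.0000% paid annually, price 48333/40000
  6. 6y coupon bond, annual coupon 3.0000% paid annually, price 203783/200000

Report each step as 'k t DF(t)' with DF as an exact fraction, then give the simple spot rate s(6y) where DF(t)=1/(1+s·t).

1 1 1223/1250
2 2 4823/5000
3 3 4707/5000
4 4 4561/5000
5 5 8809/10000
6 6 853/1000
s(6y) = (1/(853/1000) − 1)/(6) = 49/1706 ≈ 2.8722%

step 1 [1y] bond c/1=2/25: DF=(33021/31250 − 2/25·(0))/(1+2/25) = 1223/1250 ≈ 0.978400
step 2 [2y] swap r/1=177/9715: DF=(1 − 177/9715·(0.978400))/(1+177/9715) = 4823/5000 ≈ 0.964600
step 3 [3y] bond c/1=7/400: DF=(991877/1000000 − 7/400·(0.978400+0.964600))/(1+7/400) = 4707/5000 ≈ 0.941400
step 4 [4y] bond c/1=27/400: DF=(2336941/2000000 − 27/400·(0.978400+0.964600+0.941400))/(1+27/400) = 4561/5000 ≈ 0.912200
step 5 [5y] bond c/1=7/100: DF=(48333/40000 − 7/100·(0.978400+0.964600+0.941400+0.912200))/(1+7/100) = 8809/10000 ≈ 0.880900
step 6 [6y] bond c/1=3/100: DF=(203783/200000 − 3/100·(0.978400+0.964600+0.941400+0.912200+0.880900))/(1+3/100) = 853/1000 ≈ 0.853000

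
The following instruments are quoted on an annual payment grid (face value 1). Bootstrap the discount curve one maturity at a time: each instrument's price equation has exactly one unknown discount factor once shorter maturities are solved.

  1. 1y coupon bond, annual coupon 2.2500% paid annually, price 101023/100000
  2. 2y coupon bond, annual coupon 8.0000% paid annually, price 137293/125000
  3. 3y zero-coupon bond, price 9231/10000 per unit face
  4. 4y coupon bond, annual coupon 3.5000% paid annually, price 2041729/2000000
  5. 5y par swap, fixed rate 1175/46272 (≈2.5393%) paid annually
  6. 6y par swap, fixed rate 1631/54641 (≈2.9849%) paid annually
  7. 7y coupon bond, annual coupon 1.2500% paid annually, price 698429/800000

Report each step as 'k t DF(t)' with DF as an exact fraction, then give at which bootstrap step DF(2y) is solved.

1 1 247/250
2 2 4719/5000
3 3 9231/10000
4 4 4449/5000
5 5 353/400
6 6 8369/10000
7 7 1987/2500
DF(2y) is solved at step 2

step 1 [1y] bond c/1=9/400: DF=(101023/100000 − 9/400·(0))/(1+9/400) = 247/250 ≈ 0.988000
step 2 [2y] bond c/1=2/25: DF=(137293/125000 − 2/25·(0.988000))/(1+2/25) = 4719/5000 ≈ 0.943800
step 3 [3y] zero: DF = P = 9231/10000 ≈ 0.923100
step 4 [4y] bond c/1=7/200: DF=(2041729/2000000 − 7/200·(0.988000+0.943800+0.923100))/(1+7/200) = 4449/5000 ≈ 0.889800
step 5 [5y] swap r/1=1175/46272: DF=(1 − 1175/46272·(0.988000+0.943800+0.923100+0.889800))/(1+1175/46272) = 353/400 ≈ 0.882500
step 6 [6y] swap r/1=1631/54641: DF=(1 − 1631/54641·(0.988000+0.943800+0.923100+0.889800+0.882500))/(1+1631/54641) = 8369/10000 ≈ 0.836900
step 7 [7y] bond c/1=1/80: DF=(698429/800000 − 1/80·(0.988000+0.943800+0.923100+0.889800+0.882500+0.836900))/(1+1/80) = 1987/2500 ≈ 0.794800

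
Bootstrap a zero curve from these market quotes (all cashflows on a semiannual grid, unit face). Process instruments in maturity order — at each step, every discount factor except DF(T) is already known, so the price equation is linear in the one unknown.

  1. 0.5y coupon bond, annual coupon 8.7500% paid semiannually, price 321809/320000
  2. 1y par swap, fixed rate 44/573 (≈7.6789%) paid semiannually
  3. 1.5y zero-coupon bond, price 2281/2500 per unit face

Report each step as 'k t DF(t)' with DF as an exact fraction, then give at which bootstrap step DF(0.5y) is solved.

1 1/2 1927/2000
2 1 4637/5000
3 3/2 2281/2500
DF(0.5y) is solved at step 1

step 1 [0.5y] bond c/2=7/160: DF=(321809/320000 − 7/160·(0))/(1+7/160) = 1927/2000 ≈ 0.963500
step 2 [1y] swap r/2=22/573: DF=(1 − 22/573·(0.963500))/(1+22/573) = 4637/5000 ≈ 0.927400
step 3 [1.5y] zero: DF = P = 2281/2500 ≈ 0.912400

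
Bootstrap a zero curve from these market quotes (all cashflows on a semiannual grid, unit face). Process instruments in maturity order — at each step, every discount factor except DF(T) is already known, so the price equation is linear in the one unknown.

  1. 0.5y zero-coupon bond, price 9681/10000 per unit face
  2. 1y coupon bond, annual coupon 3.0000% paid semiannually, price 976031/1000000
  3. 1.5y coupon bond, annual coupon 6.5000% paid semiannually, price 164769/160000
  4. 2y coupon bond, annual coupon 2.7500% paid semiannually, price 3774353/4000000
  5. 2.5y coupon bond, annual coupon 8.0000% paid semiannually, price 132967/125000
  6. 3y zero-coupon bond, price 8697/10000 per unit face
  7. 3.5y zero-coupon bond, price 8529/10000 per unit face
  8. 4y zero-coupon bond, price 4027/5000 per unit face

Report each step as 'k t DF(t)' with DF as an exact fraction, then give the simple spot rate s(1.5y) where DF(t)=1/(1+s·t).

1 1/2 9681/10000
2 1 9473/10000
3 3/2 9371/10000
4 2 8921/10000
5 5/2 2197/2500
6 3 8697/10000
7 7/2 8529/10000
8 4 4027/5000
s(1.5y) = (1/(9371/10000) − 1)/(3/2) = 1258/28113 ≈ 4.4748%

step 1 [0.5y] zero: DF = P = 9681/10000 ≈ 0.968100
step 2 [1y] bond c/2=3/200: DF=(976031/1000000 − 3/200·(0.968100))/(1+3/200) = 9473/10000 ≈ 0.947300
step 3 [1.5y] bond c/2=13/400: DF=(164769/160000 − 13/400·(0.968100+0.947300))/(1+13/400) = 9371/10000 ≈ 0.937100
step 4 [2y] bond c/2=11/800: DF=(3774353/4000000 − 11/800·(0.968100+0.947300+0.937100))/(1+11/800) = 8921/10000 ≈ 0.892100
step 5 [2.5y] bond c/2=1/25: DF=(132967/125000 − 1/25·(0.968100+0.947300+0.937100+0.892100))/(1+1/25) = 2197/2500 ≈ 0.878800
step 6 [3y] zero: DF = P = 8697/10000 ≈ 0.869700
step 7 [3.5y] zero: DF = P = 8529/10000 ≈ 0.852900
step 8 [4y] zero: DF = P = 4027/5000 ≈ 0.805400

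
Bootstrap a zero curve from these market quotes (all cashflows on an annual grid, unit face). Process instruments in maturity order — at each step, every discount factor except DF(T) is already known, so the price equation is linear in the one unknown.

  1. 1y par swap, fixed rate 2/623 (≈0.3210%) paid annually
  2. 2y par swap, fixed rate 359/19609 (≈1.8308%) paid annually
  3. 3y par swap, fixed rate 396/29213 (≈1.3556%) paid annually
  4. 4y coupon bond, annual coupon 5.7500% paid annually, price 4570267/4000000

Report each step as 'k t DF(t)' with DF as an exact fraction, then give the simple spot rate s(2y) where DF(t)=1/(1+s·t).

step 1 [1y] swap r/1=2/623: DF=(1 − 2/623·(0))/(1+2/623) = 623/625 ≈ 0.996800
step 2 [2y] swap r/1=359/19609: DF=(1 − 359/19609·(0.996800))/(1+359/19609) = 9641/10000 ≈ 0.964100
step 3 [3y] swap r/1=396/29213: DF=(1 − 396/29213·(0.996800+0.964100))/(1+396/29213) = 2401/2500 ≈ 0.960400
step 4 [4y] bond c/1=23/400: DF=(4570267/4000000 − 23/400·(0.996800+0.964100+0.960400))/(1+23/400) = 576/625 ≈ 0.921600

1 1 623/625
2 2 9641/10000
3 3 2401/2500
4 4 576/625
s(2y) = (1/(9641/10000) − 1)/(2) = 359/19282 ≈ 1.8618%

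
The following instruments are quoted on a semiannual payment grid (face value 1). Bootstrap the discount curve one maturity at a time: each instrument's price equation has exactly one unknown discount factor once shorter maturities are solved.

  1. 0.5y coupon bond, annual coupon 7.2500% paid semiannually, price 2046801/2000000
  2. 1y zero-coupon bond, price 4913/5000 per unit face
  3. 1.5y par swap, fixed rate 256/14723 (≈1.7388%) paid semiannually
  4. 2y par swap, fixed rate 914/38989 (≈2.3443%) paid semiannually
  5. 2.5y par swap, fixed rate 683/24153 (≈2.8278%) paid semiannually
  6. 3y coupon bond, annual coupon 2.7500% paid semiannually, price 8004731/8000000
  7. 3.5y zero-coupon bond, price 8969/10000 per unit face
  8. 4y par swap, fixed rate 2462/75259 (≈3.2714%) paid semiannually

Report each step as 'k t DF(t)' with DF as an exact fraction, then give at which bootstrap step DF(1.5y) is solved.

1 1/2 2469/2500
2 1 4913/5000
3 3/2 609/625
4 2 9543/10000
5 5/2 9317/10000
6 3 1843/2000
7 7/2 8969/10000
8 4 8769/10000
DF(1.5y) is solved at step 3

step 1 [0.5y] bond c/2=29/800: DF=(2046801/2000000 − 29/800·(0))/(1+29/800) = 2469/2500 ≈ 0.987600
step 2 [1y] zero: DF = P = 4913/5000 ≈ 0.982600
step 3 [1.5y] swap r/2=128/14723: DF=(1 − 128/14723·(0.987600+0.982600))/(1+128/14723) = 609/625 ≈ 0.974400
step 4 [2y] swap r/2=457/38989: DF=(1 − 457/38989·(0.987600+0.982600+0.974400))/(1+457/38989) = 9543/10000 ≈ 0.954300
step 5 [2.5y] swap r/2=683/48306: DF=(1 − 683/48306·(0.987600+0.982600+0.974400+0.954300))/(1+683/48306) = 9317/10000 ≈ 0.931700
step 6 [3y] bond c/2=11/800: DF=(8004731/8000000 − 11/800·(0.987600+0.982600+0.974400+0.954300+0.931700))/(1+11/800) = 1843/2000 ≈ 0.921500
step 7 [3.5y] zero: DF = P = 8969/10000 ≈ 0.896900
step 8 [4y] swap r/2=1231/75259: DF=(1 − 1231/75259·(0.987600+0.982600+0.974400+0.954300+0.931700+0.921500+0.896900))/(1+1231/75259) = 8769/10000 ≈ 0.876900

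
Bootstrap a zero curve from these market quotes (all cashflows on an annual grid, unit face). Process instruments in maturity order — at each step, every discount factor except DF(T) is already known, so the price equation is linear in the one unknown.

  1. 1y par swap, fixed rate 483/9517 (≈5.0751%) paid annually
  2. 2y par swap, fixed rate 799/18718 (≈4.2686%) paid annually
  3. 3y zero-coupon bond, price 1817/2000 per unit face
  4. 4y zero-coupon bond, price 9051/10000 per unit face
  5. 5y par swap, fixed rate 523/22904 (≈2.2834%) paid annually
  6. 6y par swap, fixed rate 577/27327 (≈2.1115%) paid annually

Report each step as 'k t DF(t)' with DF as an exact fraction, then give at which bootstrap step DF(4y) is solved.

step 1 [1y] swap r/1=483/9517: DF=(1 − 483/9517·(0))/(1+483/9517) = 9517/10000 ≈ 0.951700
step 2 [2y] swap r/1=799/18718: DF=(1 − 799/18718·(0.951700))/(1+799/18718) = 9201/10000 ≈ 0.920100
step 3 [3y] zero: DF = P = 1817/2000 ≈ 0.908500
step 4 [4y] zero: DF = P = 9051/10000 ≈ 0.905100
step 5 [5y] swap r/1=523/22904: DF=(1 − 523/22904·(0.951700+0.920100+0.908500+0.905100))/(1+523/22904) = 4477/5000 ≈ 0.895400
step 6 [6y] swap r/1=577/27327: DF=(1 − 577/27327·(0.951700+0.920100+0.908500+0.905100+0.895400))/(1+577/27327) = 4423/5000 ≈ 0.884600

1 1 9517/10000
2 2 9201/10000
3 3 1817/2000
4 4 9051/10000
5 5 4477/5000
6 6 4423/5000
DF(4y) is solved at step 4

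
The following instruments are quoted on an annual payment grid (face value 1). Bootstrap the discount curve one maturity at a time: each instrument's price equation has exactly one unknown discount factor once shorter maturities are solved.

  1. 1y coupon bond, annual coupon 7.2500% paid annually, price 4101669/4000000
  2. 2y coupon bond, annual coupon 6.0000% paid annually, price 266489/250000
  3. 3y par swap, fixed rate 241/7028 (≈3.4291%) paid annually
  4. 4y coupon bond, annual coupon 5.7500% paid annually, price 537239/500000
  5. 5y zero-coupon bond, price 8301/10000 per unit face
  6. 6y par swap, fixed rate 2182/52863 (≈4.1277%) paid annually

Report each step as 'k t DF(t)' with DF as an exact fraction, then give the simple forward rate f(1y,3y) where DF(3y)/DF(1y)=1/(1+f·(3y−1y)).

step 1 [1y] bond c/1=29/400: DF=(4101669/4000000 − 29/400·(0))/(1+29/400) = 9561/10000 ≈ 0.956100
step 2 [2y] bond c/1=3/50: DF=(266489/250000 − 3/50·(0.956100))/(1+3/50) = 1903/2000 ≈ 0.951500
step 3 [3y] swap r/1=241/7028: DF=(1 − 241/7028·(0.956100+0.951500))/(1+241/7028) = 2259/2500 ≈ 0.903600
step 4 [4y] bond c/1=23/400: DF=(537239/500000 − 23/400·(0.956100+0.951500+0.903600))/(1+23/400) = 1079/1250 ≈ 0.863200
step 5 [5y] zero: DF = P = 8301/10000 ≈ 0.830100
step 6 [6y] swap r/1=2182/52863: DF=(1 − 2182/52863·(0.956100+0.951500+0.903600+0.863200+0.830100))/(1+2182/52863) = 3909/5000 ≈ 0.781800

1 1 9561/10000
2 2 1903/2000
3 3 2259/2500
4 4 1079/1250
5 5 8301/10000
6 6 3909/5000
f(1y,3y) = ((9561/10000)/(2259/2500) − 1)/(2) = 175/6024 ≈ 2.9050%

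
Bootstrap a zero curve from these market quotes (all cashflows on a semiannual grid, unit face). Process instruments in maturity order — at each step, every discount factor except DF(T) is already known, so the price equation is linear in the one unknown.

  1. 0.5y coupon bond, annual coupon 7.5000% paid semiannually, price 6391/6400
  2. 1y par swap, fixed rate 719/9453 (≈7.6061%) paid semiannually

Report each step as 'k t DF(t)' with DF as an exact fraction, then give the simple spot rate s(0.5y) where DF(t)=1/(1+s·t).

step 1 [0.5y] bond c/2=3/80: DF=(6391/6400 − 3/80·(0))/(1+3/80) = 77/80 ≈ 0.962500
step 2 [1y] swap r/2=719/18906: DF=(1 − 719/18906·(0.962500))/(1+719/18906) = 9281/10000 ≈ 0.928100

1 1/2 77/80
2 1 9281/10000
s(0.5y) = (1/(77/80) − 1)/(1/2) = 6/77 ≈ 7.7922%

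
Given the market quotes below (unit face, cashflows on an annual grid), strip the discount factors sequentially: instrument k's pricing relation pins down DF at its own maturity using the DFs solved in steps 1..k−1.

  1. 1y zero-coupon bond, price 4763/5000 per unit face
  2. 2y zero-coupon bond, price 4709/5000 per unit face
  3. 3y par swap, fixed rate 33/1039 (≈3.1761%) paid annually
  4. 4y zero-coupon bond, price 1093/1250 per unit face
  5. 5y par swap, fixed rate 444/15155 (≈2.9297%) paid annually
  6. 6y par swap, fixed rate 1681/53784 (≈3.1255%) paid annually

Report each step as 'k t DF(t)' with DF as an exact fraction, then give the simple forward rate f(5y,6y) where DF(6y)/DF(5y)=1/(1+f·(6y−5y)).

1 1 4763/5000
2 2 4709/5000
3 3 9109/10000
4 4 1093/1250
5 5 2167/2500
6 6 8319/10000
f(5y,6y) = ((2167/2500)/(8319/10000) − 1)/(1) = 349/8319 ≈ 4.1952%

step 1 [1y] zero: DF = P = 4763/5000 ≈ 0.952600
step 2 [2y] zero: DF = P = 4709/5000 ≈ 0.941800
step 3 [3y] swap r/1=33/1039: DF=(1 − 33/1039·(0.952600+0.941800))/(1+33/1039) = 9109/10000 ≈ 0.910900
step 4 [4y] zero: DF = P = 1093/1250 ≈ 0.874400
step 5 [5y] swap r/1=444/15155: DF=(1 − 444/15155·(0.952600+0.941800+0.910900+0.874400))/(1+444/15155) = 2167/2500 ≈ 0.866800
step 6 [6y] swap r/1=1681/53784: DF=(1 − 1681/53784·(0.952600+0.941800+0.910900+0.874400+0.866800))/(1+1681/53784) = 8319/10000 ≈ 0.831900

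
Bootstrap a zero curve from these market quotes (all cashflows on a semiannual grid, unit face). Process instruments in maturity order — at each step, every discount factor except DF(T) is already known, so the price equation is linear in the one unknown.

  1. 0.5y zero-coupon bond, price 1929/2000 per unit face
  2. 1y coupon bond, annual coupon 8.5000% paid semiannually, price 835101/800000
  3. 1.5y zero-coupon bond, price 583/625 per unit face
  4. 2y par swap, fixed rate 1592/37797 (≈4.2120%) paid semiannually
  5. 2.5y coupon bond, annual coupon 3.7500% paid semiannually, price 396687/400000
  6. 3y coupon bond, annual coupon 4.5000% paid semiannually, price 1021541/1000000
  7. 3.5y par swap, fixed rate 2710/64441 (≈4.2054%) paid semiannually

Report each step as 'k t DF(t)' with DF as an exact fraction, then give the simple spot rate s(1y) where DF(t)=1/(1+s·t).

1 1/2 1929/2000
2 1 481/500
3 3/2 583/625
4 2 2301/2500
5 5/2 9039/10000
6 3 112/125
7 7/2 1729/2000
s(1y) = (1/(481/500) − 1)/(1) = 19/481 ≈ 3.9501%

step 1 [0.5y] zero: DF = P = 1929/2000 ≈ 0.964500
step 2 [1y] bond c/2=17/400: DF=(835101/800000 − 17/400·(0.964500))/(1+17/400) = 481/500 ≈ 0.962000
step 3 [1.5y] zero: DF = P = 583/625 ≈ 0.932800
step 4 [2y] swap r/2=796/37797: DF=(1 − 796/37797·(0.964500+0.962000+0.932800))/(1+796/37797) = 2301/2500 ≈ 0.920400
step 5 [2.5y] bond c/2=3/160: DF=(396687/400000 − 3/160·(0.964500+0.962000+0.932800+0.920400))/(1+3/160) = 9039/10000 ≈ 0.903900
step 6 [3y] bond c/2=9/400: DF=(1021541/1000000 − 9/400·(0.964500+0.962000+0.932800+0.920400+0.903900))/(1+9/400) = 112/125 ≈ 0.896000
step 7 [3.5y] swap r/2=1355/64441: DF=(1 − 1355/64441·(0.964500+0.962000+0.932800+0.920400+0.903900+0.896000))/(1+1355/64441) = 1729/2000 ≈ 0.864500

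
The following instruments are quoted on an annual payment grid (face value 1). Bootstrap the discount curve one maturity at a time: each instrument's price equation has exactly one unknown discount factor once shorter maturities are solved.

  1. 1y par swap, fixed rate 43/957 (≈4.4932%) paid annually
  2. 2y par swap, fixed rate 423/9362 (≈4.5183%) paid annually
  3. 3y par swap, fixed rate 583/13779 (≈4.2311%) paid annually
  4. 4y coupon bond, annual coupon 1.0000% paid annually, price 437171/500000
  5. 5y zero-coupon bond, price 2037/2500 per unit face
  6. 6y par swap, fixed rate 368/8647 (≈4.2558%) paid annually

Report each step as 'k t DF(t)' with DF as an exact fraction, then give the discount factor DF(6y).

1 1 957/1000
2 2 4577/5000
3 3 4417/5000
4 4 524/625
5 5 2037/2500
6 6 487/625
DF(6y) = 487/625 ≈ 0.779200

step 1 [1y] swap r/1=43/957: DF=(1 − 43/957·(0))/(1+43/957) = 957/1000 ≈ 0.957000
step 2 [2y] swap r/1=423/9362: DF=(1 − 423/9362·(0.957000))/(1+423/9362) = 4577/5000 ≈ 0.915400
step 3 [3y] swap r/1=583/13779: DF=(1 − 583/13779·(0.957000+0.915400))/(1+583/13779) = 4417/5000 ≈ 0.883400
step 4 [4y] bond c/1=1/100: DF=(437171/500000 − 1/100·(0.957000+0.915400+0.883400))/(1+1/100) = 524/625 ≈ 0.838400
step 5 [5y] zero: DF = P = 2037/2500 ≈ 0.814800
step 6 [6y] swap r/1=368/8647: DF=(1 − 368/8647·(0.957000+0.915400+0.883400+0.838400+0.814800))/(1+368/8647) = 487/625 ≈ 0.779200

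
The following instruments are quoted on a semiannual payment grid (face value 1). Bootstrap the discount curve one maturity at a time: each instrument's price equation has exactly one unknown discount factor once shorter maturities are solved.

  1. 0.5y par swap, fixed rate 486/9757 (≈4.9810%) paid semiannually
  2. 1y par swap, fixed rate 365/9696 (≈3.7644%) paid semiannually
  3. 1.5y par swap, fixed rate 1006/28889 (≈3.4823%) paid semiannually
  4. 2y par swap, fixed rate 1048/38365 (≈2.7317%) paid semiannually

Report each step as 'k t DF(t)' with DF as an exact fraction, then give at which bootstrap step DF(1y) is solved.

1 1/2 9757/10000
2 1 1927/2000
3 3/2 9497/10000
4 2 2369/2500
DF(1y) is solved at step 2

step 1 [0.5y] swap r/2=243/9757: DF=(1 − 243/9757·(0))/(1+243/9757) = 9757/10000 ≈ 0.975700
step 2 [1y] swap r/2=365/19392: DF=(1 − 365/19392·(0.975700))/(1+365/19392) = 1927/2000 ≈ 0.963500
step 3 [1.5y] swap r/2=503/28889: DF=(1 − 503/28889·(0.975700+0.963500))/(1+503/28889) = 9497/10000 ≈ 0.949700
step 4 [2y] swap r/2=524/38365: DF=(1 − 524/38365·(0.975700+0.963500+0.949700))/(1+524/38365) = 2369/2500 ≈ 0.947600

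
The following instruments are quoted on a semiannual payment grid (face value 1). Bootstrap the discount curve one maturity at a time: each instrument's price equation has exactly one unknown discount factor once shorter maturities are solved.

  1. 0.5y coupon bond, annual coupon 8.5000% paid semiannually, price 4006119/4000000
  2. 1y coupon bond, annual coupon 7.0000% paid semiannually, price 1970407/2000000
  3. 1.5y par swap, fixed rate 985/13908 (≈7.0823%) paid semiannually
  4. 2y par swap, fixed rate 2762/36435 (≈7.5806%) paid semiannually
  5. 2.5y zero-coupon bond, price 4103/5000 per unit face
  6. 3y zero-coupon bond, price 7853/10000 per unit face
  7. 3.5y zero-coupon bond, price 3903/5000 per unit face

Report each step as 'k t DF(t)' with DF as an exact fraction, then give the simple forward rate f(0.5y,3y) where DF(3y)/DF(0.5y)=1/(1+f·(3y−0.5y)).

1 1/2 9607/10000
2 1 4597/5000
3 3/2 1803/2000
4 2 8619/10000
5 5/2 4103/5000
6 3 7853/10000
7 7/2 3903/5000
f(0.5y,3y) = ((9607/10000)/(7853/10000) − 1)/(5/2) = 3508/39265 ≈ 8.9342%

step 1 [0.5y] bond c/2=17/400: DF=(4006119/4000000 − 17/400·(0))/(1+17/400) = 9607/10000 ≈ 0.960700
step 2 [1y] bond c/2=7/200: DF=(1970407/2000000 − 7/200·(0.960700))/(1+7/200) = 4597/5000 ≈ 0.919400
step 3 [1.5y] swap r/2=985/27816: DF=(1 − 985/27816·(0.960700+0.919400))/(1+985/27816) = 1803/2000 ≈ 0.901500
step 4 [2y] swap r/2=1381/36435: DF=(1 − 1381/36435·(0.960700+0.919400+0.901500))/(1+1381/36435) = 8619/10000 ≈ 0.861900
step 5 [2.5y] zero: DF = P = 4103/5000 ≈ 0.820600
step 6 [3y] zero: DF = P = 7853/10000 ≈ 0.785300
step 7 [3.5y] zero: DF = P = 3903/5000 ≈ 0.780600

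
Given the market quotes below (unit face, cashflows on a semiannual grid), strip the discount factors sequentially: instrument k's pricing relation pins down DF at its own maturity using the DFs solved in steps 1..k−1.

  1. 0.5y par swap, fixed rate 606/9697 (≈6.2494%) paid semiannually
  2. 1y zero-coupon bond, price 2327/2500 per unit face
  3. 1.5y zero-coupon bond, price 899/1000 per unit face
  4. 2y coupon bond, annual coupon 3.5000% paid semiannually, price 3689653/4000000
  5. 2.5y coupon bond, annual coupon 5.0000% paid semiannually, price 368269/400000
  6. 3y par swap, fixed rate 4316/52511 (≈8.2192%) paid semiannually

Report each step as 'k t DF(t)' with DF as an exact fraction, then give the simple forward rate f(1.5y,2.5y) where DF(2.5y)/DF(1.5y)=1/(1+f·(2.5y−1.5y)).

1 1/2 9697/10000
2 1 2327/2500
3 3/2 899/1000
4 2 1073/1250
5 5/2 809/1000
6 3 3921/5000
f(1.5y,2.5y) = ((899/1000)/(809/1000) − 1)/(1) = 90/809 ≈ 11.1248%

step 1 [0.5y] swap r/2=303/9697: DF=(1 − 303/9697·(0))/(1+303/9697) = 9697/10000 ≈ 0.969700
step 2 [1y] zero: DF = P = 2327/2500 ≈ 0.930800
step 3 [1.5y] zero: DF = P = 899/1000 ≈ 0.899000
step 4 [2y] bond c/2=7/400: DF=(3689653/4000000 − 7/400·(0.969700+0.930800+0.899000))/(1+7/400) = 1073/1250 ≈ 0.858400
step 5 [2.5y] bond c/2=1/40: DF=(368269/400000 − 1/40·(0.969700+0.930800+0.899000+0.858400))/(1+1/40) = 809/1000 ≈ 0.809000
step 6 [3y] swap r/2=2158/52511: DF=(1 − 2158/52511·(0.969700+0.930800+0.899000+0.858400+0.809000))/(1+2158/52511) = 3921/5000 ≈ 0.784200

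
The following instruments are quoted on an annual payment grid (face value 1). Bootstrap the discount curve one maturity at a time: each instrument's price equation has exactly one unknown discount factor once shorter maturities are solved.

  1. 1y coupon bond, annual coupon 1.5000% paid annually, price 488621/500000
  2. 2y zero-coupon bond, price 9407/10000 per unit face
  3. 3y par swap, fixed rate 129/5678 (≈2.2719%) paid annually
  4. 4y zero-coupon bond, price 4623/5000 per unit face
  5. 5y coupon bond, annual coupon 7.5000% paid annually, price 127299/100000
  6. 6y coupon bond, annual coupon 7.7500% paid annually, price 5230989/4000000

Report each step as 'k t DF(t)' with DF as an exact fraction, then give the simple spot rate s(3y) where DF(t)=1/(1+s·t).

step 1 [1y] bond c/1=3/200: DF=(488621/500000 − 3/200·(0))/(1+3/200) = 2407/2500 ≈ 0.962800
step 2 [2y] zero: DF = P = 9407/10000 ≈ 0.940700
step 3 [3y] swap r/1=129/5678: DF=(1 − 129/5678·(0.962800+0.940700))/(1+129/5678) = 1871/2000 ≈ 0.935500
step 4 [4y] zero: DF = P = 4623/5000 ≈ 0.924600
step 5 [5y] bond c/1=3/40: DF=(127299/100000 − 3/40·(0.962800+0.940700+0.935500+0.924600))/(1+3/40) = 576/625 ≈ 0.921600
step 6 [6y] bond c/1=31/400: DF=(5230989/4000000 − 31/400·(0.962800+0.940700+0.935500+0.924600+0.921600))/(1+31/400) = 8767/10000 ≈ 0.876700

1 1 2407/2500
2 2 9407/10000
3 3 1871/2000
4 4 4623/5000
5 5 576/625
6 6 8767/10000
s(3y) = (1/(1871/2000) − 1)/(3) = 43/1871 ≈ 2.2982%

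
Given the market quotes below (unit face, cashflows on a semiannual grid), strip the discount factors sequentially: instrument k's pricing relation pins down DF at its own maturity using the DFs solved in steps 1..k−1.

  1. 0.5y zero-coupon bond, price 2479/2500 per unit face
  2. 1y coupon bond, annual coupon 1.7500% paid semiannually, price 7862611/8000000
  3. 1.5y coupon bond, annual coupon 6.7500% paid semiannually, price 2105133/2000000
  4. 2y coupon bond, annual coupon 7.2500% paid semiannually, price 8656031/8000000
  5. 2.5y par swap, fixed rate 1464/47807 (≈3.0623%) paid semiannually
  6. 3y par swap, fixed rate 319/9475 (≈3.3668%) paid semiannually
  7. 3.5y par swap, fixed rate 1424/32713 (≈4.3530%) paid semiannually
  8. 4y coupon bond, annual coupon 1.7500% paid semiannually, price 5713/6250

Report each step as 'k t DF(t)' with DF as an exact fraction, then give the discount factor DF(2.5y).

step 1 [0.5y] zero: DF = P = 2479/2500 ≈ 0.991600
step 2 [1y] bond c/2=7/800: DF=(7862611/8000000 − 7/800·(0.991600))/(1+7/800) = 9657/10000 ≈ 0.965700
step 3 [1.5y] bond c/2=27/800: DF=(2105133/2000000 − 27/800·(0.991600+0.965700))/(1+27/800) = 9543/10000 ≈ 0.954300
step 4 [2y] bond c/2=29/800: DF=(8656031/8000000 − 29/800·(0.991600+0.965700+0.954300))/(1+29/800) = 9423/10000 ≈ 0.942300
step 5 [2.5y] swap r/2=732/47807: DF=(1 − 732/47807·(0.991600+0.965700+0.954300+0.942300))/(1+732/47807) = 2317/2500 ≈ 0.926800
step 6 [3y] swap r/2=319/18950: DF=(1 − 319/18950·(0.991600+0.965700+0.954300+0.942300+0.926800))/(1+319/18950) = 9043/10000 ≈ 0.904300
step 7 [3.5y] swap r/2=712/32713: DF=(1 − 712/32713·(0.991600+0.965700+0.954300+0.942300+0.926800+0.904300))/(1+712/32713) = 536/625 ≈ 0.857600
step 8 [4y] bond c/2=7/800: DF=(5713/6250 − 7/800·(0.991600+0.965700+0.954300+0.942300+0.926800+0.904300+0.857600))/(1+7/800) = 4247/5000 ≈ 0.849400

1 1/2 2479/2500
2 1 9657/10000
3 3/2 9543/10000
4 2 9423/10000
5 5/2 2317/2500
6 3 9043/10000
7 7/2 536/625
8 4 4247/5000
DF(2.5y) = 2317/2500 ≈ 0.926800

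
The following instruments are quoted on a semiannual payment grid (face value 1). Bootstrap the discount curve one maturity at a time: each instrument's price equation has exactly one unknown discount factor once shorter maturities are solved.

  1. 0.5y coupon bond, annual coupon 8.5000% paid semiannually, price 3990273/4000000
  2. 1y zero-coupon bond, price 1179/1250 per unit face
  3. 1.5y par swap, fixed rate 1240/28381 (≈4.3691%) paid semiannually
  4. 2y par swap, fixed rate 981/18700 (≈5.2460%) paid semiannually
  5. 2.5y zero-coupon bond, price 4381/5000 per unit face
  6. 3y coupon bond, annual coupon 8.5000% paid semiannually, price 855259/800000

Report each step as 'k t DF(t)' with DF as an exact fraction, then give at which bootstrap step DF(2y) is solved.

1 1/2 9569/10000
2 1 1179/1250
3 3/2 469/500
4 2 9019/10000
5 5/2 4381/5000
6 3 8373/10000
DF(2y) is solved at step 4

step 1 [0.5y] bond c/2=17/400: DF=(3990273/4000000 − 17/400·(0))/(1+17/400) = 9569/10000 ≈ 0.956900
step 2 [1y] zero: DF = P = 1179/1250 ≈ 0.943200
step 3 [1.5y] swap r/2=620/28381: DF=(1 − 620/28381·(0.956900+0.943200))/(1+620/28381) = 469/500 ≈ 0.938000
step 4 [2y] swap r/2=981/37400: DF=(1 − 981/37400·(0.956900+0.943200+0.938000))/(1+981/37400) = 9019/10000 ≈ 0.901900
step 5 [2.5y] zero: DF = P = 4381/5000 ≈ 0.876200
step 6 [3y] bond c/2=17/400: DF=(855259/800000 − 17/400·(0.956900+0.943200+0.938000+0.901900+0.876200))/(1+17/400) = 8373/10000 ≈ 0.837300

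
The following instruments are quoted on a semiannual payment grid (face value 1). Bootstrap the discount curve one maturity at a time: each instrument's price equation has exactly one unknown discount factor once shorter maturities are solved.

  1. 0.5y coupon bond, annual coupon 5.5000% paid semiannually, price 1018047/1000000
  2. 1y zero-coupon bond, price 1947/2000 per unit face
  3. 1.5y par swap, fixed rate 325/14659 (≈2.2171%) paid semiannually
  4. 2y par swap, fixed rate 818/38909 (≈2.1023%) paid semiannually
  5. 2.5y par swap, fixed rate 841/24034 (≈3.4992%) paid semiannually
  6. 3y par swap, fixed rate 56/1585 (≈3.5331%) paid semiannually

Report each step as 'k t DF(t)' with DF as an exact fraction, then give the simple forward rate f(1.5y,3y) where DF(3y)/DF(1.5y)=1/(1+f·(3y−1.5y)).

1 1/2 2477/2500
2 1 1947/2000
3 3/2 387/400
4 2 9591/10000
5 5/2 9159/10000
6 3 562/625
f(1.5y,3y) = ((387/400)/(562/625) − 1)/(3/2) = 683/13488 ≈ 5.0638%

step 1 [0.5y] bond c/2=11/400: DF=(1018047/1000000 − 11/400·(0))/(1+11/400) = 2477/2500 ≈ 0.990800
step 2 [1y] zero: DF = P = 1947/2000 ≈ 0.973500
step 3 [1.5y] swap r/2=325/29318: DF=(1 − 325/29318·(0.990800+0.973500))/(1+325/29318) = 387/400 ≈ 0.967500
step 4 [2y] swap r/2=409/38909: DF=(1 − 409/38909·(0.990800+0.973500+0.967500))/(1+409/38909) = 9591/10000 ≈ 0.959100
step 5 [2.5y] swap r/2=841/48068: DF=(1 − 841/48068·(0.990800+0.973500+0.967500+0.959100))/(1+841/48068) = 9159/10000 ≈ 0.915900
step 6 [3y] swap r/2=28/1585: DF=(1 − 28/1585·(0.990800+0.973500+0.967500+0.959100+0.915900))/(1+28/1585) = 562/625 ≈ 0.899200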